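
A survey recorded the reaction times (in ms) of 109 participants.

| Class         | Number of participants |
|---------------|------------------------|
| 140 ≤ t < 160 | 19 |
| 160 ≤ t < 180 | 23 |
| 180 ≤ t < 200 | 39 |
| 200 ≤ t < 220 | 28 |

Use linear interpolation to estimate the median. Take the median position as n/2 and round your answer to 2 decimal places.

Cumulative frequencies: 19, 42, 81, 109
n = 109; position = n/2 = 54.5.
This falls in the class 180 ≤ t < 200: L = 180, F = 42, f = 39, h = 20.
Median ≈ 180 + ((54.5 − 42) / 39) × 20 = 186.4103

186.41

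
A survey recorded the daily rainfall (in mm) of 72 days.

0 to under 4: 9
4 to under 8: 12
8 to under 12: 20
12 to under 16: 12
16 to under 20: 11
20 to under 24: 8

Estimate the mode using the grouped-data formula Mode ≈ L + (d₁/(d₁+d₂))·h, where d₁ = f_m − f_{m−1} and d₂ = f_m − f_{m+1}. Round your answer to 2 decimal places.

Modal class: 8 to under 12 (highest frequency 20).
d₁ = 20 − 12 = 8, d₂ = 20 − 12 = 8
Mode ≈ 8 + (8/(8+8)) × 4 = 8 + 2.0000 = 10.0000

10.00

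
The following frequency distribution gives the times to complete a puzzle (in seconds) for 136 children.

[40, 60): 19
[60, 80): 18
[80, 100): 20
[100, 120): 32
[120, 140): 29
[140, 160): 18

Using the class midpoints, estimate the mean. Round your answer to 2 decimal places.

102.94

Midpoints: 50, 70, 90, 110, 130, 150
Σfm = 19×50 + 18×70 + 20×90 + 32×110 + 29×130 + 18×150 = 14000
n = Σf = 136
Mean = 14000 / 136 = 102.9412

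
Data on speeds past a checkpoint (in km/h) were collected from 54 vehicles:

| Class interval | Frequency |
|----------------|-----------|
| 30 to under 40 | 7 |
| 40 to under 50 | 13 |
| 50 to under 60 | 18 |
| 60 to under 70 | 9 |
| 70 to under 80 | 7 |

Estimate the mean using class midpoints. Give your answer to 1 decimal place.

Midpoints: 35, 45, 55, 65, 75
Σfm = 7×35 + 13×45 + 18×55 + 9×65 + 7×75 = 2930
n = Σf = 54
Mean = 2930 / 54 = 54.2593

54.3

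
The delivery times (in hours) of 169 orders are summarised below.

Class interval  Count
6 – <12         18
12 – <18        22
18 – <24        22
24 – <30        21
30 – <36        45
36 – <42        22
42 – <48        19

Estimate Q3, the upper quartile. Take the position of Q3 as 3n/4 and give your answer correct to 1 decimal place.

35.8

Cumulative frequencies: 18, 40, 62, 83, 128, 150, 169
n = 169; position = 3n/4 = 126.75.
This falls in the class 30 – <36: L = 30, F = 83, f = 45, h = 6.
Upper quartile ≈ 30 + ((126.75 − 83) / 45) × 6 = 35.8333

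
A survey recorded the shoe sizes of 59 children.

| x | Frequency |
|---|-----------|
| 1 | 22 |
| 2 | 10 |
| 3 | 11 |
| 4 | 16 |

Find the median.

2

Cumulative frequencies: 22, 32, 43, 59
n = 59, so the median is the value in position (n+1)/2 = 30.
Position 30 falls at value 2.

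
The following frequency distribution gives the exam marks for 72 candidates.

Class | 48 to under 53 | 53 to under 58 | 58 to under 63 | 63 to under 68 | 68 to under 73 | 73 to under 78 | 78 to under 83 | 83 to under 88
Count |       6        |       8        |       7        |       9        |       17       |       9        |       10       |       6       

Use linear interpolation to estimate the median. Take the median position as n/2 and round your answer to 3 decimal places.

69.765

Cumulative frequencies: 6, 14, 21, 30, 47, 56, 66, 72
n = 72; position = n/2 = 36.
This falls in the class 68 to under 73: L = 68, F = 30, f = 17, h = 5.
Median ≈ 68 + ((36 − 30) / 17) × 5 = 69.7647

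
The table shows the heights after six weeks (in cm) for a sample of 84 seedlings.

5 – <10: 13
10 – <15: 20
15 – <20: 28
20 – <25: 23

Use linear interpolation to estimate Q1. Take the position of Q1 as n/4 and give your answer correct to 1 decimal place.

Cumulative frequencies: 13, 33, 61, 84
n = 84; position = n/4 = 21.
This falls in the class 10 – <15: L = 10, F = 13, f = 20, h = 5.
Lower quartile ≈ 10 + ((21 − 13) / 20) × 5 = 12.0000

12.0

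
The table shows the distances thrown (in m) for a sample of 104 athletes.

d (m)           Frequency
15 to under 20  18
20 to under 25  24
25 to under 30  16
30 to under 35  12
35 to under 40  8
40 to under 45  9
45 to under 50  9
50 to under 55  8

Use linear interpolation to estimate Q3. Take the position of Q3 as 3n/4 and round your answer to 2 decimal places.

40.00

Cumulative frequencies: 18, 42, 58, 70, 78, 87, 96, 104
n = 104; position = 3n/4 = 78.
This falls in the class 35 to under 40: L = 35, F = 70, f = 8, h = 5.
Upper quartile ≈ 35 + ((78 − 70) / 8) × 5 = 40.0000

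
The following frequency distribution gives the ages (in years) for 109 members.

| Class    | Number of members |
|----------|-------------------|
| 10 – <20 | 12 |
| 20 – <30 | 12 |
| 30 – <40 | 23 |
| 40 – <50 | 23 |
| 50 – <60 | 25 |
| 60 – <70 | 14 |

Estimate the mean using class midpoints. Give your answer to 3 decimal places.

42.248

Midpoints: 15, 25, 35, 45, 55, 65
Σfm = 12×15 + 12×25 + 23×35 + 23×45 + 25×55 + 14×65 = 4605
n = Σf = 109
Mean = 4605 / 109 = 42.2477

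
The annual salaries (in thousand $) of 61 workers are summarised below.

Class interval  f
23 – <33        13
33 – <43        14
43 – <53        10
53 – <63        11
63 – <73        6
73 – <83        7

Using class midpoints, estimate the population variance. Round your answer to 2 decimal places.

268.42

Midpoints: 28, 38, 48, 58, 68, 78
n = 61, Σfm = 2968, mean = 48.6557
Σfm² = 160784
Σf(m − x̄)² = Σfm² − (Σfm)²/n = 160784 − 2968²/61 = 16373.7705
Population variance = 16373.7705 / 61 = 268.4225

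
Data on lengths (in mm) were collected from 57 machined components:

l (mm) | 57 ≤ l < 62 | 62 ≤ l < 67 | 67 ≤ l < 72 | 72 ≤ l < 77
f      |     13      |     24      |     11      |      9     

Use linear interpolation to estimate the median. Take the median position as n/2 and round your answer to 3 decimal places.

Cumulative frequencies: 13, 37, 48, 57
n = 57; position = n/2 = 28.5.
This falls in the class 62 ≤ l < 67: L = 62, F = 13, f = 24, h = 5.
Median ≈ 62 + ((28.5 − 13) / 24) × 5 = 65.2292

65.229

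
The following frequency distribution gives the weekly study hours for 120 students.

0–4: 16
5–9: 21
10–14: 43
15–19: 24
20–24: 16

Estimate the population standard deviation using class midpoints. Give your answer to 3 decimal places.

Midpoints: 2, 7, 12, 17, 22
n = 120, Σfm = 1455, mean = 12.1250
Σfm² = 21965
Σf(m − x̄)² = Σfm² − (Σfm)²/n = 21965 − 1455²/120 = 4323.1250
Population variance = 4323.1250 / 120 = 36.0260
Standard deviation = √36.0260 = 6.0022

6.002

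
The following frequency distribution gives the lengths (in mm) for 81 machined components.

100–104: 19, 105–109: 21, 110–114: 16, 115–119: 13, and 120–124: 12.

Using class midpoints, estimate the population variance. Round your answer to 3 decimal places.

Midpoints: 102, 107, 112, 117, 122
n = 81, Σfm = 8962, mean = 110.6420
Σfm² = 995374
Σf(m − x̄)² = Σfm² − (Σfm)²/n = 995374 − 8962²/81 = 3800.6173
Population variance = 3800.6173 / 81 = 46.9212

46.921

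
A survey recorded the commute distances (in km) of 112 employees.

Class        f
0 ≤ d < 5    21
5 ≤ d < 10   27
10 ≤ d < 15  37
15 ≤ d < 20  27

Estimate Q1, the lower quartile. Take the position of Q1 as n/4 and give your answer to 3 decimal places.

Cumulative frequencies: 21, 48, 85, 112
n = 112; position = n/4 = 28.
This falls in the class 5 ≤ d < 10: L = 5, F = 21, f = 27, h = 5.
Lower quartile ≈ 5 + ((28 − 21) / 27) × 5 = 6.2963

6.296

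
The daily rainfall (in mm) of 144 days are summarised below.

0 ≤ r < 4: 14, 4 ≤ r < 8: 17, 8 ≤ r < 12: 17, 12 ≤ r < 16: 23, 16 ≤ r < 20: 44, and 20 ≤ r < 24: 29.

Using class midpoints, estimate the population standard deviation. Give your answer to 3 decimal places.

6.416

Midpoints: 2, 6, 10, 14, 18, 22
n = 144, Σfm = 2052, mean = 14.2500
Σfm² = 35168
Σf(m − x̄)² = Σfm² − (Σfm)²/n = 35168 − 2052²/144 = 5927.0000
Population variance = 5927.0000 / 144 = 41.1597
Standard deviation = √41.1597 = 6.4156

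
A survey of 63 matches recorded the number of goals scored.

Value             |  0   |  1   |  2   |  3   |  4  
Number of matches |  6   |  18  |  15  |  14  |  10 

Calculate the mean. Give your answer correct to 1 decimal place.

Values: 0, 1, 2, 3, 4
Σfx = 6×0 + 18×1 + 15×2 + 14×3 + 10×4 = 130
n = Σf = 63
Mean = 130 / 63 = 2.0635

2.1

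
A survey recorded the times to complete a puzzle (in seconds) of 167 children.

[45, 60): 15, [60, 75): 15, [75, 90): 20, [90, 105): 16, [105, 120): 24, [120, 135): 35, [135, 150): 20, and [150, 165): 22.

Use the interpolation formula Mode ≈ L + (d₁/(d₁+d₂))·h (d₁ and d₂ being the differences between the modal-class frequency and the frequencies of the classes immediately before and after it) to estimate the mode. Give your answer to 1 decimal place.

Modal class: [120, 135) (highest frequency 35).
d₁ = 35 − 24 = 11, d₂ = 35 − 20 = 15
Mode ≈ 120 + (11/(11+15)) × 15 = 120 + 6.3462 = 126.3462

126.3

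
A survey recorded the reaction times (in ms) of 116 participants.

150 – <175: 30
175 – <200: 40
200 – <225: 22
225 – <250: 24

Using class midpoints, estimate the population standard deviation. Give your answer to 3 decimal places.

26.890

Midpoints: 162.5, 187.5, 212.5, 237.5
n = 116, Σfm = 22750, mean = 196.1207
Σfm² = 4545625
Σf(m − x̄)² = Σfm² − (Σfm)²/n = 4545625 − 22750²/116 = 83879.3103
Population variance = 83879.3103 / 116 = 723.0975
Standard deviation = √723.0975 = 26.8905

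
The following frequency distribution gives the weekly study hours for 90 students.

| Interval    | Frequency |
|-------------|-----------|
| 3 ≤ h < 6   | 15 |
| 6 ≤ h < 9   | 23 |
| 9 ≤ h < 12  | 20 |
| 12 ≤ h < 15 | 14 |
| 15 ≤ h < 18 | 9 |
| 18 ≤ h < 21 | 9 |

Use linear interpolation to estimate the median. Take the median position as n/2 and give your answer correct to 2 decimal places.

10.05

Cumulative frequencies: 15, 38, 58, 72, 81, 90
n = 90; position = n/2 = 45.
This falls in the class 9 ≤ h < 12: L = 9, F = 38, f = 20, h = 3.
Median ≈ 9 + ((45 − 38) / 20) × 3 = 10.0500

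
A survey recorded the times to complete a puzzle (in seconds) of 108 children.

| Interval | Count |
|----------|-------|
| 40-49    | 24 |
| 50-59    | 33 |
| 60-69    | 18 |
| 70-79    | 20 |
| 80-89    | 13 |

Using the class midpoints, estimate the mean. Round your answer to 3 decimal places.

Midpoints: 44.5, 54.5, 64.5, 74.5, 84.5
Σfm = 24×44.5 + 33×54.5 + 18×64.5 + 20×74.5 + 13×84.5 = 6616
n = Σf = 108
Mean = 6616 / 108 = 61.2593

61.259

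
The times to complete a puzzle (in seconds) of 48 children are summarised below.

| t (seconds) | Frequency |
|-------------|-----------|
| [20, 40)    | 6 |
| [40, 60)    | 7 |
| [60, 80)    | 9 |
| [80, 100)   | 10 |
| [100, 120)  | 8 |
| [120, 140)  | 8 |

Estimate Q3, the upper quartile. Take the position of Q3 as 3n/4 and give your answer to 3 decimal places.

Cumulative frequencies: 6, 13, 22, 32, 40, 48
n = 48; position = 3n/4 = 36.
This falls in the class [100, 120): L = 100, F = 32, f = 8, h = 20.
Upper quartile ≈ 100 + ((36 − 32) / 8) × 20 = 110.0000

110.000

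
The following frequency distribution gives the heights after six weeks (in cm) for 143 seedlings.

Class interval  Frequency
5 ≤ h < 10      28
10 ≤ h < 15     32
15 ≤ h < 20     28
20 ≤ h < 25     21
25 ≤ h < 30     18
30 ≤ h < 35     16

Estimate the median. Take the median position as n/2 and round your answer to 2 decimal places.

17.05

Cumulative frequencies: 28, 60, 88, 109, 127, 143
n = 143; position = n/2 = 71.5.
This falls in the class 15 ≤ h < 20: L = 15, F = 60, f = 28, h = 5.
Median ≈ 15 + ((71.5 − 60) / 28) × 5 = 17.0536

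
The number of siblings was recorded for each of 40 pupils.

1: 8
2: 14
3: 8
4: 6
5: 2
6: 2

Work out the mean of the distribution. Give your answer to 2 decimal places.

Values: 1, 2, 3, 4, 5, 6
Σfx = 8×1 + 14×2 + 8×3 + 6×4 + 2×5 + 2×6 = 106
n = Σf = 40
Mean = 106 / 40 = 2.6500

2.65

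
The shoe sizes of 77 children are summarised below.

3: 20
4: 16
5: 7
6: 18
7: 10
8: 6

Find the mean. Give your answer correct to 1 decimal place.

5.0

Values: 3, 4, 5, 6, 7, 8
Σfx = 20×3 + 16×4 + 7×5 + 18×6 + 10×7 + 6×8 = 385
n = Σf = 77
Mean = 385 / 77 = 5.0000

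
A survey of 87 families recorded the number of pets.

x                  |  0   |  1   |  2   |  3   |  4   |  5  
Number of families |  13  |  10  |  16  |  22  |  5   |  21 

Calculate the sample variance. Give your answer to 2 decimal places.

2.94

Values: 0, 1, 2, 3, 4, 5
n = 87, Σfx = 233, mean = 2.6782
Σfx² = 877
Σf(x − x̄)² = Σfx² − (Σfx)²/n = 877 − 233²/87 = 252.9885
Sample variance = 252.9885 / 86 = 2.9417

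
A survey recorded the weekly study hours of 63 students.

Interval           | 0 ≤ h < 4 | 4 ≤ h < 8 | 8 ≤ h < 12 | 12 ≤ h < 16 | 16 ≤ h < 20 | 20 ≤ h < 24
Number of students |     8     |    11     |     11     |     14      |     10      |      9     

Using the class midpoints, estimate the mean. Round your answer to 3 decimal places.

12.159

Midpoints: 2, 6, 10, 14, 18, 22
Σfm = 8×2 + 11×6 + 11×10 + 14×14 + 10×18 + 9×22 = 766
n = Σf = 63
Mean = 766 / 63 = 12.1587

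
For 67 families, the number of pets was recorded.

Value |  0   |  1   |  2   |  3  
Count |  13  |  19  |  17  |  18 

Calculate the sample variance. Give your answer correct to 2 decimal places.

1.18

Values: 0, 1, 2, 3
n = 67, Σfx = 107, mean = 1.5970
Σfx² = 249
Σf(x − x̄)² = Σfx² − (Σfx)²/n = 249 − 107²/67 = 78.1194
Sample variance = 78.1194 / 66 = 1.1836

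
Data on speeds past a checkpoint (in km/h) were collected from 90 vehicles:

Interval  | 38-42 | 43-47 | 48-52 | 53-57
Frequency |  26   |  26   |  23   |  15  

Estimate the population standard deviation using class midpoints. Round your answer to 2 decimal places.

5.29

Midpoints: 40, 45, 50, 55
n = 90, Σfm = 4185, mean = 46.5000
Σfm² = 197125
Σf(m − x̄)² = Σfm² − (Σfm)²/n = 197125 − 4185²/90 = 2522.5000
Population variance = 2522.5000 / 90 = 28.0278
Standard deviation = √28.0278 = 5.2941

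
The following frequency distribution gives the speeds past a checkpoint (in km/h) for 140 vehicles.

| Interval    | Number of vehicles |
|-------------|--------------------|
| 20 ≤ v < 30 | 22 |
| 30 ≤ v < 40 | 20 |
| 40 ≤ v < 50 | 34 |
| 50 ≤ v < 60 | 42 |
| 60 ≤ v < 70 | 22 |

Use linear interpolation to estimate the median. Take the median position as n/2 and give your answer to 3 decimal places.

48.235

Cumulative frequencies: 22, 42, 76, 118, 140
n = 140; position = n/2 = 70.
This falls in the class 40 ≤ v < 50: L = 40, F = 42, f = 34, h = 10.
Median ≈ 40 + ((70 − 42) / 34) × 10 = 48.2353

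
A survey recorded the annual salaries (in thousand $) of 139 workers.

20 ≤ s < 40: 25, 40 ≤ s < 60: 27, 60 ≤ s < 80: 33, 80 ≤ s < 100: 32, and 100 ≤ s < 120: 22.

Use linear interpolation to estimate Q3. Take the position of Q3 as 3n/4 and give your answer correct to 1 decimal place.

Cumulative frequencies: 25, 52, 85, 117, 139
n = 139; position = 3n/4 = 104.25.
This falls in the class 80 ≤ s < 100: L = 80, F = 85, f = 32, h = 20.
Upper quartile ≈ 80 + ((104.25 − 85) / 32) × 20 = 92.0312

92.0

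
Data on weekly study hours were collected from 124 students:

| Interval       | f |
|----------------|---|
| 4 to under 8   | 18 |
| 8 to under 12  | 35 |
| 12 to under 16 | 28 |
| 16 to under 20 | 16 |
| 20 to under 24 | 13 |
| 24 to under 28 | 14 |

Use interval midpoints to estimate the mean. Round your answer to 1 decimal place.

Midpoints: 6, 10, 14, 18, 22, 26
Σfm = 18×6 + 35×10 + 28×14 + 16×18 + 13×22 + 14×26 = 1788
n = Σf = 124
Mean = 1788 / 124 = 14.4194

14.4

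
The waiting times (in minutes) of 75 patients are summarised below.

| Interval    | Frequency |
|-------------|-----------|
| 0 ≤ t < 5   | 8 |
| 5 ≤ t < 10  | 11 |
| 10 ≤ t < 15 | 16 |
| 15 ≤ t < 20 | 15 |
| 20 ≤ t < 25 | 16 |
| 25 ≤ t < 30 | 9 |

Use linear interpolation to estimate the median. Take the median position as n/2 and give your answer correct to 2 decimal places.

15.83

Cumulative frequencies: 8, 19, 35, 50, 66, 75
n = 75; position = n/2 = 37.5.
This falls in the class 15 ≤ t < 20: L = 15, F = 35, f = 15, h = 5.
Median ≈ 15 + ((37.5 − 35) / 15) × 5 = 15.8333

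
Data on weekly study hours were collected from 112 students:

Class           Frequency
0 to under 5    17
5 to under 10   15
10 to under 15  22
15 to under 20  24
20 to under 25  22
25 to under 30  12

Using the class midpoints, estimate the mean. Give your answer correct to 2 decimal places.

14.96

Midpoints: 2.5, 7.5, 12.5, 17.5, 22.5, 27.5
Σfm = 17×2.5 + 15×7.5 + 22×12.5 + 24×17.5 + 22×22.5 + 12×27.5 = 1675
n = Σf = 112
Mean = 1675 / 112 = 14.9554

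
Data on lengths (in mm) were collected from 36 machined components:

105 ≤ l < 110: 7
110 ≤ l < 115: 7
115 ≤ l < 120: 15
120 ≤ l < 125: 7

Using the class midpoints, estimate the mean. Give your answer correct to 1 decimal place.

115.6

Midpoints: 107.5, 112.5, 117.5, 122.5
Σfm = 7×107.5 + 7×112.5 + 15×117.5 + 7×122.5 = 4160
n = Σf = 36
Mean = 4160 / 36 = 115.5556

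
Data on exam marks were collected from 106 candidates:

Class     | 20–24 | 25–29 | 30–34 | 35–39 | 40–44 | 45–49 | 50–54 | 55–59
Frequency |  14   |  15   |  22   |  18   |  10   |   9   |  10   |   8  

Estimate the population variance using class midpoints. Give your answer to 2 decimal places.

111.29

Midpoints: 22, 27, 32, 37, 42, 47, 52, 57
n = 106, Σfm = 3902, mean = 36.8113
Σfm² = 155434
Σf(m − x̄)² = Σfm² − (Σfm)²/n = 155434 − 3902²/106 = 11796.2264
Population variance = 11796.2264 / 106 = 111.2852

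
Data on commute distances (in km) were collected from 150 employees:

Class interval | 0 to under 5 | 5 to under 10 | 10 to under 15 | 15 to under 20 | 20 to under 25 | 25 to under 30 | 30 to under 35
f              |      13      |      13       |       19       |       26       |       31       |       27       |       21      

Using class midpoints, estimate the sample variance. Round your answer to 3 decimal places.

Midpoints: 2.5, 7.5, 12.5, 17.5, 22.5, 27.5, 32.5
n = 150, Σfm = 2945, mean = 19.6333
Σfm² = 70037.5
Σf(m − x̄)² = Σfm² − (Σfm)²/n = 70037.5 − 2945²/150 = 12217.3333
Sample variance = 12217.3333 / 149 = 81.9955

81.996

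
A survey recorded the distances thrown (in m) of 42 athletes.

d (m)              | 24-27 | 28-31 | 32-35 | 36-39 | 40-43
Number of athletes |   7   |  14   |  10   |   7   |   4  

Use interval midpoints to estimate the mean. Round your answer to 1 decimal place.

Midpoints: 25.5, 29.5, 33.5, 37.5, 41.5
Σfm = 7×25.5 + 14×29.5 + 10×33.5 + 7×37.5 + 4×41.5 = 1355
n = Σf = 42
Mean = 1355 / 42 = 32.2619

32.3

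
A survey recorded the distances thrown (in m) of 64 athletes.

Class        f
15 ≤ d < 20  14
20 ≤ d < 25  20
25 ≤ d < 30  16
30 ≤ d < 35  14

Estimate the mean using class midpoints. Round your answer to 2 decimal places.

24.84

Midpoints: 17.5, 22.5, 27.5, 32.5
Σfm = 14×17.5 + 20×22.5 + 16×27.5 + 14×32.5 = 1590
n = Σf = 64
Mean = 1590 / 64 = 24.8438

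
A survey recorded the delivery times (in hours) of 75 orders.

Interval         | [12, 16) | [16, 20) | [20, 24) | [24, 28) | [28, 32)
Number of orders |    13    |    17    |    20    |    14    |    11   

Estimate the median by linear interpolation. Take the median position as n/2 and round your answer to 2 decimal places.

21.50

Cumulative frequencies: 13, 30, 50, 64, 75
n = 75; position = n/2 = 37.5.
This falls in the class [20, 24): L = 20, F = 30, f = 20, h = 4.
Median ≈ 20 + ((37.5 − 30) / 20) × 4 = 21.5000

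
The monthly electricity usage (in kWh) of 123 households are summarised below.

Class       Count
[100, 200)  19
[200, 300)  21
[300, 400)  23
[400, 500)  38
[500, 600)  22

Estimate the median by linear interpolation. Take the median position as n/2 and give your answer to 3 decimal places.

Cumulative frequencies: 19, 40, 63, 101, 123
n = 123; position = n/2 = 61.5.
This falls in the class [300, 400): L = 300, F = 40, f = 23, h = 100.
Median ≈ 300 + ((61.5 − 40) / 23) × 100 = 393.4783

393.478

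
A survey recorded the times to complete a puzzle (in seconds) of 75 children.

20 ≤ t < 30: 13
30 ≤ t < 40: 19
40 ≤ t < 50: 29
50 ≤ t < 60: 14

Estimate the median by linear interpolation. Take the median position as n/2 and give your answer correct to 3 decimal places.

Cumulative frequencies: 13, 32, 61, 75
n = 75; position = n/2 = 37.5.
This falls in the class 40 ≤ t < 50: L = 40, F = 32, f = 29, h = 10.
Median ≈ 40 + ((37.5 − 32) / 29) × 10 = 41.8966

41.897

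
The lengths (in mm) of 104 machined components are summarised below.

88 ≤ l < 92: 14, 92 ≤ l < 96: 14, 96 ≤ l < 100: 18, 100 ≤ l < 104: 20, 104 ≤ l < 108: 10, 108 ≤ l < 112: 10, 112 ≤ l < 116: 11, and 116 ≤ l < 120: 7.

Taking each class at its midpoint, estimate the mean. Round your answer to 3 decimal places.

Midpoints: 90, 94, 98, 102, 106, 110, 114, 118
Σfm = 14×90 + 14×94 + 18×98 + 20×102 + 10×106 + 10×110 + 11×114 + 7×118 = 10620
n = Σf = 104
Mean = 10620 / 104 = 102.1154

102.115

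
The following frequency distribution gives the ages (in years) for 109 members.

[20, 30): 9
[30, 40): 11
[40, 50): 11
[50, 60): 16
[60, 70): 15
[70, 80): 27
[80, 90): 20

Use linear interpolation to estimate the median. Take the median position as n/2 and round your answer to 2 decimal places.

65.00

Cumulative frequencies: 9, 20, 31, 47, 62, 89, 109
n = 109; position = n/2 = 54.5.
This falls in the class [60, 70): L = 60, F = 47, f = 15, h = 10.
Median ≈ 60 + ((54.5 − 47) / 15) × 10 = 65.0000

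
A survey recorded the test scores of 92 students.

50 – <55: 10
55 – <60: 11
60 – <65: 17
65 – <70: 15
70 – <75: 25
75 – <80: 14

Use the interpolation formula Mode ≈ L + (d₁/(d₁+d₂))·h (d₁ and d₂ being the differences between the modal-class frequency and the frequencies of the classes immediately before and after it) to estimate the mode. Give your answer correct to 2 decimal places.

72.38

Modal class: 70 – <75 (highest frequency 25).
d₁ = 25 − 15 = 10, d₂ = 25 − 14 = 11
Mode ≈ 70 + (10/(10+11)) × 5 = 70 + 2.3810 = 72.3810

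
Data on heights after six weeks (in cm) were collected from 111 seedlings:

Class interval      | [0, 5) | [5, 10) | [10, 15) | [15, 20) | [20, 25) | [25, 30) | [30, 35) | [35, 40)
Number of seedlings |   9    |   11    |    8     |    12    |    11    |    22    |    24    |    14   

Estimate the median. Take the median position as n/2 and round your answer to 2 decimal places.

26.02

Cumulative frequencies: 9, 20, 28, 40, 51, 73, 97, 111
n = 111; position = n/2 = 55.5.
This falls in the class [25, 30): L = 25, F = 51, f = 22, h = 5.
Median ≈ 25 + ((55.5 − 51) / 22) × 5 = 26.0227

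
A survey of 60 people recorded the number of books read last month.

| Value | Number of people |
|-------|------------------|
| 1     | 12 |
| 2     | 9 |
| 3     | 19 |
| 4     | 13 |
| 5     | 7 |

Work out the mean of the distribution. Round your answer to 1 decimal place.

2.9

Values: 1, 2, 3, 4, 5
Σfx = 12×1 + 9×2 + 19×3 + 13×4 + 7×5 = 174
n = Σf = 60
Mean = 174 / 60 = 2.9000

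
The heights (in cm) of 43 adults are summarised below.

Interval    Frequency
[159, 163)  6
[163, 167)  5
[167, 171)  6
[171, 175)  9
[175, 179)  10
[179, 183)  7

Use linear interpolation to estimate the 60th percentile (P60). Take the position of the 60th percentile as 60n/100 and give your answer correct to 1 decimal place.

174.9

Cumulative frequencies: 6, 11, 17, 26, 36, 43
n = 43; position = 60n/100 = 25.8.
This falls in the class [171, 175): L = 171, F = 17, f = 9, h = 4.
60th percentile ≈ 171 + ((25.8 − 17) / 9) × 4 = 174.9111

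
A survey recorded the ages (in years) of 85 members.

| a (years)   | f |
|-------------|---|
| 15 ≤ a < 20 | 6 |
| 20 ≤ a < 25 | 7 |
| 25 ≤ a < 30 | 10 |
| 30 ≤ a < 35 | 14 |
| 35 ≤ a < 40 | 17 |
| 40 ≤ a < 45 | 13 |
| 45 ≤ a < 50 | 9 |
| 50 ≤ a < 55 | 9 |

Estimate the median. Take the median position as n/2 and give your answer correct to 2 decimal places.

36.62

Cumulative frequencies: 6, 13, 23, 37, 54, 67, 76, 85
n = 85; position = n/2 = 42.5.
This falls in the class 35 ≤ a < 40: L = 35, F = 37, f = 17, h = 5.
Median ≈ 35 + ((42.5 − 37) / 17) × 5 = 36.6176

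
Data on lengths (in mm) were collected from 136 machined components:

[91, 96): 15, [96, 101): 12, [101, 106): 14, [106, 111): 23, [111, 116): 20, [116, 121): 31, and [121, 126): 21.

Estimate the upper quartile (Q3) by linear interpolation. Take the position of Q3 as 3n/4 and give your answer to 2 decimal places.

Cumulative frequencies: 15, 27, 41, 64, 84, 115, 136
n = 136; position = 3n/4 = 102.
This falls in the class [116, 121): L = 116, F = 84, f = 31, h = 5.
Upper quartile ≈ 116 + ((102 − 84) / 31) × 5 = 118.9032

118.90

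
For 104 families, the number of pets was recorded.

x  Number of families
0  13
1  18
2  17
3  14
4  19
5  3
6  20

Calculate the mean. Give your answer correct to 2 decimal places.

2.93

Values: 0, 1, 2, 3, 4, 5, 6
Σfx = 13×0 + 18×1 + 17×2 + 14×3 + 19×4 + 3×5 + 20×6 = 305
n = Σf = 104
Mean = 305 / 104 = 2.9327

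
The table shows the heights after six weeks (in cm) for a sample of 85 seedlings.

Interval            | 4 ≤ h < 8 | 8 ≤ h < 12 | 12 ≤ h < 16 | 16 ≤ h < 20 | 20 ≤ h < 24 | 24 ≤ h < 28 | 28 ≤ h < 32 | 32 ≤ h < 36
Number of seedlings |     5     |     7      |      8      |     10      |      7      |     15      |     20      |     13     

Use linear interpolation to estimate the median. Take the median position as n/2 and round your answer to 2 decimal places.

25.47

Cumulative frequencies: 5, 12, 20, 30, 37, 52, 72, 85
n = 85; position = n/2 = 42.5.
This falls in the class 24 ≤ h < 28: L = 24, F = 37, f = 15, h = 4.
Median ≈ 24 + ((42.5 − 37) / 15) × 4 = 25.4667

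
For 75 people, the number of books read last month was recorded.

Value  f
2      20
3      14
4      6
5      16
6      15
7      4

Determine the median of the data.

Cumulative frequencies: 20, 34, 40, 56, 71, 75
n = 75, so the median is the value in position (n+1)/2 = 38.
Position 38 falls at value 4.

4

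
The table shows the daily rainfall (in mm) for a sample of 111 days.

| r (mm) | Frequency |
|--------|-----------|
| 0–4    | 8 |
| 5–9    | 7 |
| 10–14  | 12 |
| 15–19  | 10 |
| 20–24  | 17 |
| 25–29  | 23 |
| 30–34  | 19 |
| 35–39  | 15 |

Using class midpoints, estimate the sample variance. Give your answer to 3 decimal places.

Midpoints: 2, 7, 12, 17, 22, 27, 32, 37
n = 111, Σfm = 2537, mean = 22.8559
Σfm² = 69979
Σf(m − x̄)² = Σfm² − (Σfm)²/n = 69979 − 2537²/111 = 11993.6937
Sample variance = 11993.6937 / 110 = 109.0336

109.034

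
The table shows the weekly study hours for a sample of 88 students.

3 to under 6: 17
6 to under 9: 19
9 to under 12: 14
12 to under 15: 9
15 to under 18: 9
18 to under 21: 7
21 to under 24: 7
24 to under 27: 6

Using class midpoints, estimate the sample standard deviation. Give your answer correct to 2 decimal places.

Midpoints: 4.5, 7.5, 10.5, 13.5, 16.5, 19.5, 22.5, 25.5
n = 88, Σfm = 1083, mean = 12.3068
Σfm² = 17154
Σf(m − x̄)² = Σfm² − (Σfm)²/n = 17154 − 1083²/88 = 3825.7159
Sample variance = 3825.7159 / 87 = 43.9737
Standard deviation = √43.9737 = 6.6313

6.63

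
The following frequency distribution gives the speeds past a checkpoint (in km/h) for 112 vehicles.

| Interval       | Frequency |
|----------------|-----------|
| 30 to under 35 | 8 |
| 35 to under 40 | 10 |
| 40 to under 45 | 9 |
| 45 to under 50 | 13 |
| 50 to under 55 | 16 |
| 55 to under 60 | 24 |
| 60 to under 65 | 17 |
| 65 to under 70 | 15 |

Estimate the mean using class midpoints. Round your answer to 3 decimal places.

Midpoints: 32.5, 37.5, 42.5, 47.5, 52.5, 57.5, 62.5, 67.5
Σfm = 8×32.5 + 10×37.5 + 9×42.5 + 13×47.5 + 16×52.5 + 24×57.5 + 17×62.5 + 15×67.5 = 5930
n = Σf = 112
Mean = 5930 / 112 = 52.9464

52.946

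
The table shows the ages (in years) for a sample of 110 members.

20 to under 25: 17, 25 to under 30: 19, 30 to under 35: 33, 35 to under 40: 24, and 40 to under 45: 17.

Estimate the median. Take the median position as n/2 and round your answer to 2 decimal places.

32.88

Cumulative frequencies: 17, 36, 69, 93, 110
n = 110; position = n/2 = 55.
This falls in the class 30 to under 35: L = 30, F = 36, f = 33, h = 5.
Median ≈ 30 + ((55 − 36) / 33) × 5 = 32.8788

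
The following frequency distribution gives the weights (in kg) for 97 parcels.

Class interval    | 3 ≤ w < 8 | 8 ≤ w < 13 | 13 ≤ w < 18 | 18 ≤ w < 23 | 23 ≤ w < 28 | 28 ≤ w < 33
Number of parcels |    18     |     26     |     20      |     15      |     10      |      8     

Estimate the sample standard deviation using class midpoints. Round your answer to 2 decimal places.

7.65

Midpoints: 5.5, 10.5, 15.5, 20.5, 25.5, 30.5
n = 97, Σfm = 1488.5, mean = 15.3454
Σfm² = 28464.25
Σf(m − x̄)² = Σfm² − (Σfm)²/n = 28464.25 − 1488.5²/97 = 5622.6804
Sample variance = 5622.6804 / 96 = 58.5696
Standard deviation = √58.5696 = 7.6531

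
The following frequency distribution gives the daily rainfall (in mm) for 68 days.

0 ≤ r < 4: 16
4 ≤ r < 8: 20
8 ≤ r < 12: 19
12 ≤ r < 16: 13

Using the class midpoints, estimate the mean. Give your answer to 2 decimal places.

7.71

Midpoints: 2, 6, 10, 14
Σfm = 16×2 + 20×6 + 19×10 + 13×14 = 524
n = Σf = 68
Mean = 524 / 68 = 7.7059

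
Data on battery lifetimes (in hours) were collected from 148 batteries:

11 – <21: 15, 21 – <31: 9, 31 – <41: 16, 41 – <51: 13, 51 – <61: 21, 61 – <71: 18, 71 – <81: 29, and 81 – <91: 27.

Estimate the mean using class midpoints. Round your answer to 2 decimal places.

Midpoints: 16, 26, 36, 46, 56, 66, 76, 86
Σfm = 15×16 + 9×26 + 16×36 + 13×46 + 21×56 + 18×66 + 29×76 + 27×86 = 8538
n = Σf = 148
Mean = 8538 / 148 = 57.6892

57.69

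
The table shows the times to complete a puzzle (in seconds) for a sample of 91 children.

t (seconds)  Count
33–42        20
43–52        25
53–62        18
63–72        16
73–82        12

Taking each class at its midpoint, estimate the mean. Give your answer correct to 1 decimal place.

54.8

Midpoints: 37.5, 47.5, 57.5, 67.5, 77.5
Σfm = 20×37.5 + 25×47.5 + 18×57.5 + 16×67.5 + 12×77.5 = 4982.5
n = Σf = 91
Mean = 4982.5 / 91 = 54.7527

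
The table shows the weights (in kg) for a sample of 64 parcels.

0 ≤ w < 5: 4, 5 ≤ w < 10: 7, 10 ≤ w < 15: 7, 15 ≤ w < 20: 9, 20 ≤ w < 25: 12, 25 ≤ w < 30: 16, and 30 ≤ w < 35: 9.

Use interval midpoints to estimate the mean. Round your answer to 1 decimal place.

Midpoints: 2.5, 7.5, 12.5, 17.5, 22.5, 27.5, 32.5
Σfm = 4×2.5 + 7×7.5 + 7×12.5 + 9×17.5 + 12×22.5 + 16×27.5 + 9×32.5 = 1310
n = Σf = 64
Mean = 1310 / 64 = 20.4688

20.5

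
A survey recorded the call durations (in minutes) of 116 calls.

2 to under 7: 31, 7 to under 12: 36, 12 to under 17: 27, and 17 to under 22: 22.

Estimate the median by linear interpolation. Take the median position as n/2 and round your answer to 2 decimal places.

Cumulative frequencies: 31, 67, 94, 116
n = 116; position = n/2 = 58.
This falls in the class 7 to under 12: L = 7, F = 31, f = 36, h = 5.
Median ≈ 7 + ((58 − 31) / 36) × 5 = 10.7500

10.75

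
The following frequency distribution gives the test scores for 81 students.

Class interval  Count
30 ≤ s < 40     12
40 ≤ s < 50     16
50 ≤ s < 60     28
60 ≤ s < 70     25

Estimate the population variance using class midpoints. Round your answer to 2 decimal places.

106.45

Midpoints: 35, 45, 55, 65
n = 81, Σfm = 4305, mean = 53.1481
Σfm² = 237425
Σf(m − x̄)² = Σfm² − (Σfm)²/n = 237425 − 4305²/81 = 8622.2222
Population variance = 8622.2222 / 81 = 106.4472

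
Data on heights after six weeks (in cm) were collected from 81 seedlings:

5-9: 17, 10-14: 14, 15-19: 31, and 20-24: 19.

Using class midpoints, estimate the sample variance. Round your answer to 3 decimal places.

Midpoints: 7, 12, 17, 22
n = 81, Σfm = 1232, mean = 15.2099
Σfm² = 21004
Σf(m − x̄)² = Σfm² − (Σfm)²/n = 21004 − 1232²/81 = 2265.4321
Sample variance = 2265.4321 / 80 = 28.3179

28.318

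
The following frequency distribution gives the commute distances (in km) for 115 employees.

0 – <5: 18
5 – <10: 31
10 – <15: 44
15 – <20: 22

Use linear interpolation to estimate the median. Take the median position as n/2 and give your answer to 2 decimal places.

Cumulative frequencies: 18, 49, 93, 115
n = 115; position = n/2 = 57.5.
This falls in the class 10 – <15: L = 10, F = 49, f = 44, h = 5.
Median ≈ 10 + ((57.5 − 49) / 44) × 5 = 10.9659

10.97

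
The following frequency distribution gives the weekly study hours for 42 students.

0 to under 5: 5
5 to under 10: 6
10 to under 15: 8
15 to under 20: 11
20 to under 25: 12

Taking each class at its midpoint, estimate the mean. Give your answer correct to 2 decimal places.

Midpoints: 2.5, 7.5, 12.5, 17.5, 22.5
Σfm = 5×2.5 + 6×7.5 + 8×12.5 + 11×17.5 + 12×22.5 = 620
n = Σf = 42
Mean = 620 / 42 = 14.7619

14.76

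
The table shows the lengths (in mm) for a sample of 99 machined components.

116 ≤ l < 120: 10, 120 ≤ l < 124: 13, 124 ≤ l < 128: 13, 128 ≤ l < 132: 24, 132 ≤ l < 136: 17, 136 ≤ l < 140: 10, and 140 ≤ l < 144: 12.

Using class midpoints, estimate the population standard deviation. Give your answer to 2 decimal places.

Midpoints: 118, 122, 126, 130, 134, 138, 142
n = 99, Σfm = 12886, mean = 130.1616
Σfm² = 1682380
Σf(m − x̄)² = Σfm² − (Σfm)²/n = 1682380 − 12886²/99 = 5117.4141
Population variance = 5117.4141 / 99 = 51.6911
Standard deviation = √51.6911 = 7.1896

7.19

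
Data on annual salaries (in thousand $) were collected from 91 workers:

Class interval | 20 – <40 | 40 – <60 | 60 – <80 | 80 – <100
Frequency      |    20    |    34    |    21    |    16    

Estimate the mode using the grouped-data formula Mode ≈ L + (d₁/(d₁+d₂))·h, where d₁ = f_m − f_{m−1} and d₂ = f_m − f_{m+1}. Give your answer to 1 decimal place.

50.4

Modal class: 40 – <60 (highest frequency 34).
d₁ = 34 − 20 = 14, d₂ = 34 − 21 = 13
Mode ≈ 40 + (14/(14+13)) × 20 = 40 + 10.3704 = 50.3704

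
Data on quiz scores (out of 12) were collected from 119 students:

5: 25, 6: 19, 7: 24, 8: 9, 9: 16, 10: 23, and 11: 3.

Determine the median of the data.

Cumulative frequencies: 25, 44, 68, 77, 93, 116, 119
n = 119, so the median is the value in position (n+1)/2 = 60.
Position 60 falls at value 7.

7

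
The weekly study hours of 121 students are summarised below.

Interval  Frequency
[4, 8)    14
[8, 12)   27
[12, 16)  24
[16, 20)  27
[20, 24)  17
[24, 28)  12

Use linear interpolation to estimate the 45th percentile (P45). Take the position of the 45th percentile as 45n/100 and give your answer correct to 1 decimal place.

14.2

Cumulative frequencies: 14, 41, 65, 92, 109, 121
n = 121; position = 45n/100 = 54.45.
This falls in the class [12, 16): L = 12, F = 41, f = 24, h = 4.
45th percentile ≈ 12 + ((54.45 − 41) / 24) × 4 = 14.2417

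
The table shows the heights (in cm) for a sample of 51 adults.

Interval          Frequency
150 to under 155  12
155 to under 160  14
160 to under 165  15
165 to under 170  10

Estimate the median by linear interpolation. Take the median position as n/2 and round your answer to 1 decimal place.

159.8

Cumulative frequencies: 12, 26, 41, 51
n = 51; position = n/2 = 25.5.
This falls in the class 155 to under 160: L = 155, F = 12, f = 14, h = 5.
Median ≈ 155 + ((25.5 − 12) / 14) × 5 = 159.8214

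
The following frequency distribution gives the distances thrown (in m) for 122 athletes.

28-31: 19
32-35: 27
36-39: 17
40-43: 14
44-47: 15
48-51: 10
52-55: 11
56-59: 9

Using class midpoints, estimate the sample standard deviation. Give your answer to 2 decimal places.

Midpoints: 29.5, 33.5, 37.5, 41.5, 45.5, 49.5, 53.5, 57.5
n = 122, Σfm = 4967, mean = 40.7131
Σfm² = 211650.5
Σf(m − x̄)² = Σfm² − (Σfm)²/n = 211650.5 − 4967²/122 = 9428.4590
Sample variance = 9428.4590 / 121 = 77.9211
Standard deviation = √77.9211 = 8.8273

8.83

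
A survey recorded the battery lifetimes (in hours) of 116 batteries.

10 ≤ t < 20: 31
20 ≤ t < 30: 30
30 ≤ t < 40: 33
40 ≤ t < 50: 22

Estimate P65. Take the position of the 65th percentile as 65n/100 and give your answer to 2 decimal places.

Cumulative frequencies: 31, 61, 94, 116
n = 116; position = 65n/100 = 75.4.
This falls in the class 30 ≤ t < 40: L = 30, F = 61, f = 33, h = 10.
65th percentile ≈ 30 + ((75.4 − 61) / 33) × 10 = 34.3636

34.36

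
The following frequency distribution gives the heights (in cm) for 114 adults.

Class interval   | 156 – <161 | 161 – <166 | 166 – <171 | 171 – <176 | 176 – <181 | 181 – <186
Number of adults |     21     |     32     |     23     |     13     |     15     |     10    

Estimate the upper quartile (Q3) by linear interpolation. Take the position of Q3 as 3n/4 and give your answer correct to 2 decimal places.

Cumulative frequencies: 21, 53, 76, 89, 104, 114
n = 114; position = 3n/4 = 85.5.
This falls in the class 171 – <176: L = 171, F = 76, f = 13, h = 5.
Upper quartile ≈ 171 + ((85.5 − 76) / 13) × 5 = 174.6538

174.65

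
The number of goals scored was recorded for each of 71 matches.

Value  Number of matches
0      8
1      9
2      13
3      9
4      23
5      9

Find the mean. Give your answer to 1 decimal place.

Values: 0, 1, 2, 3, 4, 5
Σfx = 8×0 + 9×1 + 13×2 + 9×3 + 23×4 + 9×5 = 199
n = Σf = 71
Mean = 199 / 71 = 2.8028

2.8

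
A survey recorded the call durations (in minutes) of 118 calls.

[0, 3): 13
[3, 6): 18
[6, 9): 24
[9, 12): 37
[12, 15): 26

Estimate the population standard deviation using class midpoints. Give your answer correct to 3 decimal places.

3.845

Midpoints: 1.5, 4.5, 7.5, 10.5, 13.5
n = 118, Σfm = 1020, mean = 8.6441
Σfm² = 10561.5
Σf(m − x̄)² = Σfm² − (Σfm)²/n = 10561.5 − 1020²/118 = 1744.5508
Population variance = 1744.5508 / 118 = 14.7843
Standard deviation = √14.7843 = 3.8450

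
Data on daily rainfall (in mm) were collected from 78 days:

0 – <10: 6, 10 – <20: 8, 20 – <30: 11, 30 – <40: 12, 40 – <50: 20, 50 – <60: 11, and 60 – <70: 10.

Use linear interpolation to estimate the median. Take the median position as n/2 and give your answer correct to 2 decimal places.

41.00

Cumulative frequencies: 6, 14, 25, 37, 57, 68, 78
n = 78; position = n/2 = 39.
This falls in the class 40 – <50: L = 40, F = 37, f = 20, h = 10.
Median ≈ 40 + ((39 − 37) / 20) × 10 = 41.0000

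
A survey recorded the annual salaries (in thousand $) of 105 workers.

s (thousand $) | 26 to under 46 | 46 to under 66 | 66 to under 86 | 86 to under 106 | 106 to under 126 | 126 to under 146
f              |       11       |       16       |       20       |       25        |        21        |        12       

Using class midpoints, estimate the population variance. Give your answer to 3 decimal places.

Midpoints: 36, 56, 76, 96, 116, 136
n = 105, Σfm = 9280, mean = 88.3810
Σfm² = 914880
Σf(m − x̄)² = Σfm² − (Σfm)²/n = 914880 − 9280²/105 = 94704.7619
Population variance = 94704.7619 / 105 = 901.9501

901.950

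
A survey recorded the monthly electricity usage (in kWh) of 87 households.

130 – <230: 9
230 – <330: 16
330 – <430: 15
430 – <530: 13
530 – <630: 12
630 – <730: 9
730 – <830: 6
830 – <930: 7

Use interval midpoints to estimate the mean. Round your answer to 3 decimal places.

Midpoints: 180, 280, 380, 480, 580, 680, 780, 880
Σfm = 9×180 + 16×280 + 15×380 + 13×480 + 12×580 + 9×680 + 6×780 + 7×880 = 41960
n = Σf = 87
Mean = 41960 / 87 = 482.2989

482.299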